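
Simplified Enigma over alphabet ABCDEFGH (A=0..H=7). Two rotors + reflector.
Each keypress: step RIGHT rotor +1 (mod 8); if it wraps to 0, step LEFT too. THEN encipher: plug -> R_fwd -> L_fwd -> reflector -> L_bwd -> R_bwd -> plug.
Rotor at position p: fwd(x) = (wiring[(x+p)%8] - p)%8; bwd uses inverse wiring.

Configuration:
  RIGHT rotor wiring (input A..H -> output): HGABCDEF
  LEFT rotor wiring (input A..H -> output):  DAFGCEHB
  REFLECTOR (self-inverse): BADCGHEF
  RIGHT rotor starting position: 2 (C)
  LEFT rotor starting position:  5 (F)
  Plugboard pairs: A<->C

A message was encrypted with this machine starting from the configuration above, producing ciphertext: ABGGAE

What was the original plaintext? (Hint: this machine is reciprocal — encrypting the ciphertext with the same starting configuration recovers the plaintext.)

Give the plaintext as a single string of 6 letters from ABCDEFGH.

Char 1 ('A'): step: R->3, L=5; A->plug->C->R->A->L->H->refl->F->L'->H->R'->B->plug->B
Char 2 ('B'): step: R->4, L=5; B->plug->B->R->H->L->F->refl->H->L'->A->R'->C->plug->A
Char 3 ('G'): step: R->5, L=5; G->plug->G->R->E->L->D->refl->C->L'->B->R'->E->plug->E
Char 4 ('G'): step: R->6, L=5; G->plug->G->R->E->L->D->refl->C->L'->B->R'->C->plug->A
Char 5 ('A'): step: R->7, L=5; A->plug->C->R->H->L->F->refl->H->L'->A->R'->B->plug->B
Char 6 ('E'): step: R->0, L->6 (L advanced); E->plug->E->R->C->L->F->refl->H->L'->E->R'->G->plug->G

Answer: BAEABG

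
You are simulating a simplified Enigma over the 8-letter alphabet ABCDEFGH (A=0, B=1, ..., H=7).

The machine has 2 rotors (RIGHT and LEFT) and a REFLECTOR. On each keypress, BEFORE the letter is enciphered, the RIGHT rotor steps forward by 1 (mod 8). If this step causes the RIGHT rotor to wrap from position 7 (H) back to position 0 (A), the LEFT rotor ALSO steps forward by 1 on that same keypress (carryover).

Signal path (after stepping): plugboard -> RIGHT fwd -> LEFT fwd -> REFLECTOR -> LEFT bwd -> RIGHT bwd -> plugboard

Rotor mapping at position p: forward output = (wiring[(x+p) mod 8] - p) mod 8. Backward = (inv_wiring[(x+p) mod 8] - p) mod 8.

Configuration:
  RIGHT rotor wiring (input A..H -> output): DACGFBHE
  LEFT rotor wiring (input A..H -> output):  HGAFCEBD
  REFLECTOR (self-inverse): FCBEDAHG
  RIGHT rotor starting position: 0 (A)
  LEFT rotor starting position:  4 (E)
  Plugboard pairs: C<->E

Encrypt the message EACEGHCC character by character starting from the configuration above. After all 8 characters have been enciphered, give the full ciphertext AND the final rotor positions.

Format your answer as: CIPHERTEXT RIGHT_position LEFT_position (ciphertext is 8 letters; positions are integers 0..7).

Answer: AEBDBFAF 0 5

Derivation:
Char 1 ('E'): step: R->1, L=4; E->plug->C->R->F->L->C->refl->B->L'->H->R'->A->plug->A
Char 2 ('A'): step: R->2, L=4; A->plug->A->R->A->L->G->refl->H->L'->D->R'->C->plug->E
Char 3 ('C'): step: R->3, L=4; C->plug->E->R->B->L->A->refl->F->L'->C->R'->B->plug->B
Char 4 ('E'): step: R->4, L=4; E->plug->C->R->D->L->H->refl->G->L'->A->R'->D->plug->D
Char 5 ('G'): step: R->5, L=4; G->plug->G->R->B->L->A->refl->F->L'->C->R'->B->plug->B
Char 6 ('H'): step: R->6, L=4; H->plug->H->R->D->L->H->refl->G->L'->A->R'->F->plug->F
Char 7 ('C'): step: R->7, L=4; C->plug->E->R->H->L->B->refl->C->L'->F->R'->A->plug->A
Char 8 ('C'): step: R->0, L->5 (L advanced); C->plug->E->R->F->L->D->refl->E->L'->B->R'->F->plug->F
Final: ciphertext=AEBDBFAF, RIGHT=0, LEFT=5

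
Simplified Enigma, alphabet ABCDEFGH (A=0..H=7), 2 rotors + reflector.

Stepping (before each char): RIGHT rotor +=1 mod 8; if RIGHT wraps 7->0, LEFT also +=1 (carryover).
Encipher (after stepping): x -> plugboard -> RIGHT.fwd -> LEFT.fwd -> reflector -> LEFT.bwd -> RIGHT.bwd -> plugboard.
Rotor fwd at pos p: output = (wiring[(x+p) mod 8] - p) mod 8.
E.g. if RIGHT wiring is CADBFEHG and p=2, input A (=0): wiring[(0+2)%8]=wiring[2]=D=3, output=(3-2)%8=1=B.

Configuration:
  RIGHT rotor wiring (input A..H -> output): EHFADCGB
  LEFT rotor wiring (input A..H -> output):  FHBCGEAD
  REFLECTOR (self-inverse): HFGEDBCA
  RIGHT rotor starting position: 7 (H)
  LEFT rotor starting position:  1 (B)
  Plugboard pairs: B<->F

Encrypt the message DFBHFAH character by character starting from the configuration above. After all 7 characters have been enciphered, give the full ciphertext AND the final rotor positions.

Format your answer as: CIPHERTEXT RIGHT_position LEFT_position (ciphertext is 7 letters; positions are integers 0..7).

Char 1 ('D'): step: R->0, L->2 (L advanced); D->plug->D->R->A->L->H->refl->A->L'->B->R'->H->plug->H
Char 2 ('F'): step: R->1, L=2; F->plug->B->R->E->L->G->refl->C->L'->D->R'->H->plug->H
Char 3 ('B'): step: R->2, L=2; B->plug->F->R->H->L->F->refl->B->L'->F->R'->H->plug->H
Char 4 ('H'): step: R->3, L=2; H->plug->H->R->C->L->E->refl->D->L'->G->R'->E->plug->E
Char 5 ('F'): step: R->4, L=2; F->plug->B->R->G->L->D->refl->E->L'->C->R'->C->plug->C
Char 6 ('A'): step: R->5, L=2; A->plug->A->R->F->L->B->refl->F->L'->H->R'->D->plug->D
Char 7 ('H'): step: R->6, L=2; H->plug->H->R->E->L->G->refl->C->L'->D->R'->B->plug->F
Final: ciphertext=HHHECDF, RIGHT=6, LEFT=2

Answer: HHHECDF 6 2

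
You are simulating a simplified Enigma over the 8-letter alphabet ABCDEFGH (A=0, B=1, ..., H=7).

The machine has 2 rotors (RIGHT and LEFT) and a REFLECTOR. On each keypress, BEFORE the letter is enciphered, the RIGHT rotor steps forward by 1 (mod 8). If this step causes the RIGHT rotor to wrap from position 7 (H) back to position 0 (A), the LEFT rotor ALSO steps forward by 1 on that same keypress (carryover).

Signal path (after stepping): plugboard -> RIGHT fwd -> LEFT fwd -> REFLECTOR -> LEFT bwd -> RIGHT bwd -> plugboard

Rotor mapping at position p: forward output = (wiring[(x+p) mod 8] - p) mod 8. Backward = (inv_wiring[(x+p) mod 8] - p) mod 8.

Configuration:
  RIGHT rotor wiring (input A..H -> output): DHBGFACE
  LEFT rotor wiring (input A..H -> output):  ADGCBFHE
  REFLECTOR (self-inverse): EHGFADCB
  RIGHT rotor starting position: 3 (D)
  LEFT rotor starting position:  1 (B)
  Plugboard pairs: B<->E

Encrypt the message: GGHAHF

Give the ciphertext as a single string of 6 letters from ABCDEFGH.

Char 1 ('G'): step: R->4, L=1; G->plug->G->R->F->L->G->refl->C->L'->A->R'->D->plug->D
Char 2 ('G'): step: R->5, L=1; G->plug->G->R->B->L->F->refl->D->L'->G->R'->D->plug->D
Char 3 ('H'): step: R->6, L=1; H->plug->H->R->C->L->B->refl->H->L'->H->R'->G->plug->G
Char 4 ('A'): step: R->7, L=1; A->plug->A->R->F->L->G->refl->C->L'->A->R'->C->plug->C
Char 5 ('H'): step: R->0, L->2 (L advanced); H->plug->H->R->E->L->F->refl->D->L'->D->R'->A->plug->A
Char 6 ('F'): step: R->1, L=2; F->plug->F->R->B->L->A->refl->E->L'->A->R'->B->plug->E

Answer: DDGCAE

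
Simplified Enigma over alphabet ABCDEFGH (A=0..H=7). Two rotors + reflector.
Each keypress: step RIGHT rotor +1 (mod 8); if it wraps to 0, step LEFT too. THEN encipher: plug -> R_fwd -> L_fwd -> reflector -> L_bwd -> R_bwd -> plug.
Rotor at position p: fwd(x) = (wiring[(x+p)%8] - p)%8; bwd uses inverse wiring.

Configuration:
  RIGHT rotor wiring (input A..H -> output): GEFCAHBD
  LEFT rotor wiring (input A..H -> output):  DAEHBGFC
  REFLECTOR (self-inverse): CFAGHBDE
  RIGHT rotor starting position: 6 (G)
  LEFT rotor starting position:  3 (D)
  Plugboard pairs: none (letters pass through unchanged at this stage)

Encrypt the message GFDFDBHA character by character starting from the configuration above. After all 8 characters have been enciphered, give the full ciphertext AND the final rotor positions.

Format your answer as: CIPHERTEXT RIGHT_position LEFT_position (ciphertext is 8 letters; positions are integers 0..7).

Answer: AHACGDEE 6 4

Derivation:
Char 1 ('G'): step: R->7, L=3; G->plug->G->R->A->L->E->refl->H->L'->E->R'->A->plug->A
Char 2 ('F'): step: R->0, L->4 (L advanced); F->plug->F->R->H->L->D->refl->G->L'->D->R'->H->plug->H
Char 3 ('D'): step: R->1, L=4; D->plug->D->R->H->L->D->refl->G->L'->D->R'->A->plug->A
Char 4 ('F'): step: R->2, L=4; F->plug->F->R->B->L->C->refl->A->L'->G->R'->C->plug->C
Char 5 ('D'): step: R->3, L=4; D->plug->D->R->G->L->A->refl->C->L'->B->R'->G->plug->G
Char 6 ('B'): step: R->4, L=4; B->plug->B->R->D->L->G->refl->D->L'->H->R'->D->plug->D
Char 7 ('H'): step: R->5, L=4; H->plug->H->R->D->L->G->refl->D->L'->H->R'->E->plug->E
Char 8 ('A'): step: R->6, L=4; A->plug->A->R->D->L->G->refl->D->L'->H->R'->E->plug->E
Final: ciphertext=AHACGDEE, RIGHT=6, LEFT=4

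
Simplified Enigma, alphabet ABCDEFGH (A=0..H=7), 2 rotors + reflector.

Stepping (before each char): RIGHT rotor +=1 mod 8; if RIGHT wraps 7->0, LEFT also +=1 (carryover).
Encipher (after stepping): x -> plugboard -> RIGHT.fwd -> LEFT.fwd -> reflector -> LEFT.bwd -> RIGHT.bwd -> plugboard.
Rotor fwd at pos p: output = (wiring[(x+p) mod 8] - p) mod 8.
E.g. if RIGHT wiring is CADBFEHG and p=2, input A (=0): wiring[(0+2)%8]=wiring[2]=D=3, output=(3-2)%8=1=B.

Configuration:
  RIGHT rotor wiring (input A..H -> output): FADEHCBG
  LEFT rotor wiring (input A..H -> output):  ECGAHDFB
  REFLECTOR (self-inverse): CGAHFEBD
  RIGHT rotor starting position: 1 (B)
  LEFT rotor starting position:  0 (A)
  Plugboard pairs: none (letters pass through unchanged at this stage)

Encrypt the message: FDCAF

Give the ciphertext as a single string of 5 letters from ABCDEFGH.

Answer: CHFBB

Derivation:
Char 1 ('F'): step: R->2, L=0; F->plug->F->R->E->L->H->refl->D->L'->F->R'->C->plug->C
Char 2 ('D'): step: R->3, L=0; D->plug->D->R->G->L->F->refl->E->L'->A->R'->H->plug->H
Char 3 ('C'): step: R->4, L=0; C->plug->C->R->F->L->D->refl->H->L'->E->R'->F->plug->F
Char 4 ('A'): step: R->5, L=0; A->plug->A->R->F->L->D->refl->H->L'->E->R'->B->plug->B
Char 5 ('F'): step: R->6, L=0; F->plug->F->R->G->L->F->refl->E->L'->A->R'->B->plug->B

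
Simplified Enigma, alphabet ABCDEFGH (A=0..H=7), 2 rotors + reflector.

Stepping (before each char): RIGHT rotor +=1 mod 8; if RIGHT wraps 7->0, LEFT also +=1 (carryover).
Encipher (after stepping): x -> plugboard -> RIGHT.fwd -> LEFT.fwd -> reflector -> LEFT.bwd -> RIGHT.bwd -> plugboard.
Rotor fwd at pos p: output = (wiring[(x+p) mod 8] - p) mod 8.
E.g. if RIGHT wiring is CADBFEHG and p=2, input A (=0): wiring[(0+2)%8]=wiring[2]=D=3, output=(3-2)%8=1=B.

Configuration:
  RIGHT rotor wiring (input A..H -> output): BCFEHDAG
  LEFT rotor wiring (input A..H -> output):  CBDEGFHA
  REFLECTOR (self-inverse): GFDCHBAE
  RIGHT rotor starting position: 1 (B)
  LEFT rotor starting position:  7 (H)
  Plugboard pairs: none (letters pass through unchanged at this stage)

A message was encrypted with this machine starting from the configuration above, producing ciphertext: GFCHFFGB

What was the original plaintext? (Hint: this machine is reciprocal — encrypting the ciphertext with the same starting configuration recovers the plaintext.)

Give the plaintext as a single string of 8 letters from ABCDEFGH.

Answer: EGHCEGBF

Derivation:
Char 1 ('G'): step: R->2, L=7; G->plug->G->R->H->L->A->refl->G->L'->G->R'->E->plug->E
Char 2 ('F'): step: R->3, L=7; F->plug->F->R->G->L->G->refl->A->L'->H->R'->G->plug->G
Char 3 ('C'): step: R->4, L=7; C->plug->C->R->E->L->F->refl->B->L'->A->R'->H->plug->H
Char 4 ('H'): step: R->5, L=7; H->plug->H->R->C->L->C->refl->D->L'->B->R'->C->plug->C
Char 5 ('F'): step: R->6, L=7; F->plug->F->R->G->L->G->refl->A->L'->H->R'->E->plug->E
Char 6 ('F'): step: R->7, L=7; F->plug->F->R->A->L->B->refl->F->L'->E->R'->G->plug->G
Char 7 ('G'): step: R->0, L->0 (L advanced); G->plug->G->R->A->L->C->refl->D->L'->C->R'->B->plug->B
Char 8 ('B'): step: R->1, L=0; B->plug->B->R->E->L->G->refl->A->L'->H->R'->F->plug->F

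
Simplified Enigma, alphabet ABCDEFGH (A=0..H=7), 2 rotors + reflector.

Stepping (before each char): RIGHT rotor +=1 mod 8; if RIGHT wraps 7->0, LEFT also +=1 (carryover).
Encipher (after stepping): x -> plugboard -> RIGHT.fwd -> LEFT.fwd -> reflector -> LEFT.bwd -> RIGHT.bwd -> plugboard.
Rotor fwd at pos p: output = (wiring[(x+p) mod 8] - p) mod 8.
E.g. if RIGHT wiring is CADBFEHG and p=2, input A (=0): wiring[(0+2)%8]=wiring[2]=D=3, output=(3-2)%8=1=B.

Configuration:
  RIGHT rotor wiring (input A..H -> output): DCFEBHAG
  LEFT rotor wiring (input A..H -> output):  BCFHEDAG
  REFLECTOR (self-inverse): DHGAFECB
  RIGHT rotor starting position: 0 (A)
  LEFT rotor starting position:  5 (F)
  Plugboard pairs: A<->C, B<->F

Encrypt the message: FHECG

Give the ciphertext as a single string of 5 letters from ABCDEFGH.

Char 1 ('F'): step: R->1, L=5; F->plug->B->R->E->L->F->refl->E->L'->D->R'->C->plug->A
Char 2 ('H'): step: R->2, L=5; H->plug->H->R->A->L->G->refl->C->L'->G->R'->E->plug->E
Char 3 ('E'): step: R->3, L=5; E->plug->E->R->D->L->E->refl->F->L'->E->R'->C->plug->A
Char 4 ('C'): step: R->4, L=5; C->plug->A->R->F->L->A->refl->D->L'->B->R'->G->plug->G
Char 5 ('G'): step: R->5, L=5; G->plug->G->R->H->L->H->refl->B->L'->C->R'->A->plug->C

Answer: AEAGC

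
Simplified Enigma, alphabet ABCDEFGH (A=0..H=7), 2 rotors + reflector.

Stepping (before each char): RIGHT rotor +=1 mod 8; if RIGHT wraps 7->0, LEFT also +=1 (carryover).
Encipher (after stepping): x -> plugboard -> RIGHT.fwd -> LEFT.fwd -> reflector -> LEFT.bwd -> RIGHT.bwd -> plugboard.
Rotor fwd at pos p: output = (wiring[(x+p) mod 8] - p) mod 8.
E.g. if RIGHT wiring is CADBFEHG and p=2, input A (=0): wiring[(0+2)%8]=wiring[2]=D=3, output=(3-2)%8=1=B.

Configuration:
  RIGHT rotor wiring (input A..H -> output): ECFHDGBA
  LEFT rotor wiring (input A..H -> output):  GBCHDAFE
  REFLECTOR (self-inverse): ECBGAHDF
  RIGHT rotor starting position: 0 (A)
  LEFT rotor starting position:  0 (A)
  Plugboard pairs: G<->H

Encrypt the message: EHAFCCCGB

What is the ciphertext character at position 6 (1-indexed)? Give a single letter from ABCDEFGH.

Char 1 ('E'): step: R->1, L=0; E->plug->E->R->F->L->A->refl->E->L'->H->R'->G->plug->H
Char 2 ('H'): step: R->2, L=0; H->plug->G->R->C->L->C->refl->B->L'->B->R'->C->plug->C
Char 3 ('A'): step: R->3, L=0; A->plug->A->R->E->L->D->refl->G->L'->A->R'->B->plug->B
Char 4 ('F'): step: R->4, L=0; F->plug->F->R->G->L->F->refl->H->L'->D->R'->H->plug->G
Char 5 ('C'): step: R->5, L=0; C->plug->C->R->D->L->H->refl->F->L'->G->R'->H->plug->G
Char 6 ('C'): step: R->6, L=0; C->plug->C->R->G->L->F->refl->H->L'->D->R'->A->plug->A

A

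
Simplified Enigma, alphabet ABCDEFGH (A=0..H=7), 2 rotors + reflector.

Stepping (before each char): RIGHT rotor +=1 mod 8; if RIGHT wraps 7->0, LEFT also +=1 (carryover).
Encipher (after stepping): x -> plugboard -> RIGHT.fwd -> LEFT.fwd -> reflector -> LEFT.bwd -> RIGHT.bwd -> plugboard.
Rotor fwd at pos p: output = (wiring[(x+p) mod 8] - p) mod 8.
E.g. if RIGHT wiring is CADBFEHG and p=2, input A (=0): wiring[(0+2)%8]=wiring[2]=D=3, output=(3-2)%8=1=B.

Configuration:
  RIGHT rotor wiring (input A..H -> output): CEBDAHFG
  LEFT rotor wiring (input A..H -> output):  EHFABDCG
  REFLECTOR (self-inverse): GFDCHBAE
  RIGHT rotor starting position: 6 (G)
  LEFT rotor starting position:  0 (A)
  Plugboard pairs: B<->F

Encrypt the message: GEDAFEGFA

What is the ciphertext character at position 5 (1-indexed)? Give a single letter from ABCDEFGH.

Char 1 ('G'): step: R->7, L=0; G->plug->G->R->A->L->E->refl->H->L'->B->R'->F->plug->B
Char 2 ('E'): step: R->0, L->1 (L advanced); E->plug->E->R->A->L->G->refl->A->L'->D->R'->D->plug->D
Char 3 ('D'): step: R->1, L=1; D->plug->D->R->H->L->D->refl->C->L'->E->R'->F->plug->B
Char 4 ('A'): step: R->2, L=1; A->plug->A->R->H->L->D->refl->C->L'->E->R'->F->plug->B
Char 5 ('F'): step: R->3, L=1; F->plug->B->R->F->L->B->refl->F->L'->G->R'->H->plug->H

H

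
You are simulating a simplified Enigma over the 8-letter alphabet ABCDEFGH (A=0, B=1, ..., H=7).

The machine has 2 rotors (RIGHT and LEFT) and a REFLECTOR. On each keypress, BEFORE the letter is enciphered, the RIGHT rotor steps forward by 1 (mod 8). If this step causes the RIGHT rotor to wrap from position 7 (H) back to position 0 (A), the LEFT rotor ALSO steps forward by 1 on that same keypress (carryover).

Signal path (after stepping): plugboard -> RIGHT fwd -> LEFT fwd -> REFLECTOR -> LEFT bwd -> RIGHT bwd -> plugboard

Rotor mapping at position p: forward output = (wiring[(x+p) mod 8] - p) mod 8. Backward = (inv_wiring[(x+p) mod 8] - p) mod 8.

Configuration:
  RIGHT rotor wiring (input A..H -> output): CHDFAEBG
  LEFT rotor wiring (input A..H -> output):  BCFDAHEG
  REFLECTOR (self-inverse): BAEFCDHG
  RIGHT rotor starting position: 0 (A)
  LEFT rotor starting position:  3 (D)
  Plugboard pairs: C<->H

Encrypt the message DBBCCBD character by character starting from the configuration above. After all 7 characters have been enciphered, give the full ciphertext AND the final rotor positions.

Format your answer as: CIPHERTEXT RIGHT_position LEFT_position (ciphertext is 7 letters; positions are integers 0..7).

Answer: BGDAGAF 7 3

Derivation:
Char 1 ('D'): step: R->1, L=3; D->plug->D->R->H->L->C->refl->E->L'->C->R'->B->plug->B
Char 2 ('B'): step: R->2, L=3; B->plug->B->R->D->L->B->refl->A->L'->A->R'->G->plug->G
Char 3 ('B'): step: R->3, L=3; B->plug->B->R->F->L->G->refl->H->L'->G->R'->D->plug->D
Char 4 ('C'): step: R->4, L=3; C->plug->H->R->B->L->F->refl->D->L'->E->R'->A->plug->A
Char 5 ('C'): step: R->5, L=3; C->plug->H->R->D->L->B->refl->A->L'->A->R'->G->plug->G
Char 6 ('B'): step: R->6, L=3; B->plug->B->R->A->L->A->refl->B->L'->D->R'->A->plug->A
Char 7 ('D'): step: R->7, L=3; D->plug->D->R->E->L->D->refl->F->L'->B->R'->F->plug->F
Final: ciphertext=BGDAGAF, RIGHT=7, LEFT=3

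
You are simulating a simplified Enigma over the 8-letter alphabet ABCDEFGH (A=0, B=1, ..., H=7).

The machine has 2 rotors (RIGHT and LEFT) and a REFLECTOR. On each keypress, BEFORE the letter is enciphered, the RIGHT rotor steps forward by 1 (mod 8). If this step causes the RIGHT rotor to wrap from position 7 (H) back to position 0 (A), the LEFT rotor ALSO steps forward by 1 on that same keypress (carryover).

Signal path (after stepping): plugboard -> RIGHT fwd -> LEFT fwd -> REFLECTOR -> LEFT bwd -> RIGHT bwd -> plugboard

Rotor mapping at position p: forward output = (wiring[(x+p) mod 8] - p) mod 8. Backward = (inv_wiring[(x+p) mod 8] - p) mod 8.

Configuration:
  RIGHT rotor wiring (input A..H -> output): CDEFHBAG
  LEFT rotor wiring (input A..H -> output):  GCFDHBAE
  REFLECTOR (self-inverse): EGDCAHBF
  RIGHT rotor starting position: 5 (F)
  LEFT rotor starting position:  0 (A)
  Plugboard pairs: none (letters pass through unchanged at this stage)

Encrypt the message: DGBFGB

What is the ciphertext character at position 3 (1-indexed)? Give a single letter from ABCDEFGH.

Char 1 ('D'): step: R->6, L=0; D->plug->D->R->F->L->B->refl->G->L'->A->R'->B->plug->B
Char 2 ('G'): step: R->7, L=0; G->plug->G->R->C->L->F->refl->H->L'->E->R'->C->plug->C
Char 3 ('B'): step: R->0, L->1 (L advanced); B->plug->B->R->D->L->G->refl->B->L'->A->R'->G->plug->G

G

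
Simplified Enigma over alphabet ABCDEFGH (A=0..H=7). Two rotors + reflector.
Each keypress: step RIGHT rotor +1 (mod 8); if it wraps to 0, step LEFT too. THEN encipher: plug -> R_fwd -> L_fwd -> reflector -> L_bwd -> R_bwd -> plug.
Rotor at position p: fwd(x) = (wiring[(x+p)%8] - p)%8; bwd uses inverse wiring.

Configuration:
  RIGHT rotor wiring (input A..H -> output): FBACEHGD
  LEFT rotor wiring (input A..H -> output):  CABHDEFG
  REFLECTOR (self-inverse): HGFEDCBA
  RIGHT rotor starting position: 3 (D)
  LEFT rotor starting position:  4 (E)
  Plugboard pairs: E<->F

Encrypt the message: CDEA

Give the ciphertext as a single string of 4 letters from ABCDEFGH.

Char 1 ('C'): step: R->4, L=4; C->plug->C->R->C->L->B->refl->G->L'->E->R'->G->plug->G
Char 2 ('D'): step: R->5, L=4; D->plug->D->R->A->L->H->refl->A->L'->B->R'->B->plug->B
Char 3 ('E'): step: R->6, L=4; E->plug->F->R->E->L->G->refl->B->L'->C->R'->E->plug->F
Char 4 ('A'): step: R->7, L=4; A->plug->A->R->E->L->G->refl->B->L'->C->R'->C->plug->C

Answer: GBFC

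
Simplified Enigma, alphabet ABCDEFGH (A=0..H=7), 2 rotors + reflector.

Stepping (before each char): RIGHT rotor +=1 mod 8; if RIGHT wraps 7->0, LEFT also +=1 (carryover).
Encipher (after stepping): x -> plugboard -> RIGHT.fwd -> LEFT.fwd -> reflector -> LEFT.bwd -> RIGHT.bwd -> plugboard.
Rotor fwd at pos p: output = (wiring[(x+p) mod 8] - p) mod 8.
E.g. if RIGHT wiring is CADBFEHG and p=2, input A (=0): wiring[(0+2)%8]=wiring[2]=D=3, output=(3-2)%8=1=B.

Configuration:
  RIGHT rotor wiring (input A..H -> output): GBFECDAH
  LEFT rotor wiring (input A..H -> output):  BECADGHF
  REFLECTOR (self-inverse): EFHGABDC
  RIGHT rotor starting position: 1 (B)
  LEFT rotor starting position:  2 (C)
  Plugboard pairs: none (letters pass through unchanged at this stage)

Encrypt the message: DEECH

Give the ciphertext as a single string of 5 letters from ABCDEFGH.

Answer: FHCEB

Derivation:
Char 1 ('D'): step: R->2, L=2; D->plug->D->R->B->L->G->refl->D->L'->F->R'->F->plug->F
Char 2 ('E'): step: R->3, L=2; E->plug->E->R->E->L->F->refl->B->L'->C->R'->H->plug->H
Char 3 ('E'): step: R->4, L=2; E->plug->E->R->C->L->B->refl->F->L'->E->R'->C->plug->C
Char 4 ('C'): step: R->5, L=2; C->plug->C->R->C->L->B->refl->F->L'->E->R'->E->plug->E
Char 5 ('H'): step: R->6, L=2; H->plug->H->R->F->L->D->refl->G->L'->B->R'->B->plug->B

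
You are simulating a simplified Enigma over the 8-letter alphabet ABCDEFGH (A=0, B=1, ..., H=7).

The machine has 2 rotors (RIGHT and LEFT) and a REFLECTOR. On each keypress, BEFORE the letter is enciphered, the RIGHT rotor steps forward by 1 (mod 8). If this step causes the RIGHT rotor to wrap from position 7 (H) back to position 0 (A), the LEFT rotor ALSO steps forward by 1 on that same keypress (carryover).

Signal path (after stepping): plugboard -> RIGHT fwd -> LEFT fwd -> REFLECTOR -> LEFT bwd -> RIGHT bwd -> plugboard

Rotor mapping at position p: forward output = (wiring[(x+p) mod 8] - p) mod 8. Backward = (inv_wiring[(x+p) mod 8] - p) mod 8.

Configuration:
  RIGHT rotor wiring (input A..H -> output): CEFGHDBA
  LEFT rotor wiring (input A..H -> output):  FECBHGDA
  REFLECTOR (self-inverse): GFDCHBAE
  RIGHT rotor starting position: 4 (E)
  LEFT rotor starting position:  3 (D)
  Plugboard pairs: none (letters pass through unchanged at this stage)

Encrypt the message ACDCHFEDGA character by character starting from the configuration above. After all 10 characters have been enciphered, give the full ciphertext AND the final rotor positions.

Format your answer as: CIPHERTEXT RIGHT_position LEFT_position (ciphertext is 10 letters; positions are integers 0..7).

Char 1 ('A'): step: R->5, L=3; A->plug->A->R->G->L->B->refl->F->L'->E->R'->B->plug->B
Char 2 ('C'): step: R->6, L=3; C->plug->C->R->E->L->F->refl->B->L'->G->R'->D->plug->D
Char 3 ('D'): step: R->7, L=3; D->plug->D->R->G->L->B->refl->F->L'->E->R'->G->plug->G
Char 4 ('C'): step: R->0, L->4 (L advanced); C->plug->C->R->F->L->A->refl->G->L'->G->R'->D->plug->D
Char 5 ('H'): step: R->1, L=4; H->plug->H->R->B->L->C->refl->D->L'->A->R'->F->plug->F
Char 6 ('F'): step: R->2, L=4; F->plug->F->R->G->L->G->refl->A->L'->F->R'->C->plug->C
Char 7 ('E'): step: R->3, L=4; E->plug->E->R->F->L->A->refl->G->L'->G->R'->D->plug->D
Char 8 ('D'): step: R->4, L=4; D->plug->D->R->E->L->B->refl->F->L'->H->R'->B->plug->B
Char 9 ('G'): step: R->5, L=4; G->plug->G->R->B->L->C->refl->D->L'->A->R'->F->plug->F
Char 10 ('A'): step: R->6, L=4; A->plug->A->R->D->L->E->refl->H->L'->C->R'->B->plug->B
Final: ciphertext=BDGDFCDBFB, RIGHT=6, LEFT=4

Answer: BDGDFCDBFB 6 4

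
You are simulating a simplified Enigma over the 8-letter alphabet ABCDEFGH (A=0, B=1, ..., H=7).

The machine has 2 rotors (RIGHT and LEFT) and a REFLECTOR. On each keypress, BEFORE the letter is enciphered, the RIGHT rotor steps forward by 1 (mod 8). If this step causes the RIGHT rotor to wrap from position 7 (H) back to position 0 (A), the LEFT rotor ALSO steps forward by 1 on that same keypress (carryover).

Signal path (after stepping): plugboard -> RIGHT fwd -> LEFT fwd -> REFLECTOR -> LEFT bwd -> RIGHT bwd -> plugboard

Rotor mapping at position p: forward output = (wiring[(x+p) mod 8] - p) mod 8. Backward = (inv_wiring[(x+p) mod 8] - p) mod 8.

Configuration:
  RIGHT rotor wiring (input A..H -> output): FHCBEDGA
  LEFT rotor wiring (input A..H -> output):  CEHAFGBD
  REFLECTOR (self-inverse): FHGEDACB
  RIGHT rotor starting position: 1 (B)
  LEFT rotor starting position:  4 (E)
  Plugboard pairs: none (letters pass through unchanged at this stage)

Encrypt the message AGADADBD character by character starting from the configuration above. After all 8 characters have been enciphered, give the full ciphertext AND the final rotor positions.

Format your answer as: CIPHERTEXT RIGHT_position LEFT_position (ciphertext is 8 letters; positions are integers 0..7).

Char 1 ('A'): step: R->2, L=4; A->plug->A->R->A->L->B->refl->H->L'->D->R'->G->plug->G
Char 2 ('G'): step: R->3, L=4; G->plug->G->R->E->L->G->refl->C->L'->B->R'->B->plug->B
Char 3 ('A'): step: R->4, L=4; A->plug->A->R->A->L->B->refl->H->L'->D->R'->F->plug->F
Char 4 ('D'): step: R->5, L=4; D->plug->D->R->A->L->B->refl->H->L'->D->R'->C->plug->C
Char 5 ('A'): step: R->6, L=4; A->plug->A->R->A->L->B->refl->H->L'->D->R'->F->plug->F
Char 6 ('D'): step: R->7, L=4; D->plug->D->R->D->L->H->refl->B->L'->A->R'->C->plug->C
Char 7 ('B'): step: R->0, L->5 (L advanced); B->plug->B->R->H->L->A->refl->F->L'->D->R'->F->plug->F
Char 8 ('D'): step: R->1, L=5; D->plug->D->R->D->L->F->refl->A->L'->H->R'->G->plug->G
Final: ciphertext=GBFCFCFG, RIGHT=1, LEFT=5

Answer: GBFCFCFG 1 5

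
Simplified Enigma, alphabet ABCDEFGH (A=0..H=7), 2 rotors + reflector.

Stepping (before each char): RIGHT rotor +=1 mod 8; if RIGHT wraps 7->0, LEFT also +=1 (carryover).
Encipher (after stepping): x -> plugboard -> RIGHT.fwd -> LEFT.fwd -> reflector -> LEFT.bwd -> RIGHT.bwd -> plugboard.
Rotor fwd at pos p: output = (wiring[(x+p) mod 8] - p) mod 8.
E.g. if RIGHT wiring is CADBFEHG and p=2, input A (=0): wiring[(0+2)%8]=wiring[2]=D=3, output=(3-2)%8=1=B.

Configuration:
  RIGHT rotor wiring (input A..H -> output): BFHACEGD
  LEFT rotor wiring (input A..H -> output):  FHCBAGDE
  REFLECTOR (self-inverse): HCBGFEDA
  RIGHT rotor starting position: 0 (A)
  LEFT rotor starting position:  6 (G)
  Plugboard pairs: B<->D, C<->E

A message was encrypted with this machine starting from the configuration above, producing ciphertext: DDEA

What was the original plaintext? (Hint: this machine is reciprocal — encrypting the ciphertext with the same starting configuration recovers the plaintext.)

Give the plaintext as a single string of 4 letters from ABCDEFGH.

Char 1 ('D'): step: R->1, L=6; D->plug->B->R->G->L->C->refl->B->L'->D->R'->E->plug->C
Char 2 ('D'): step: R->2, L=6; D->plug->B->R->G->L->C->refl->B->L'->D->R'->H->plug->H
Char 3 ('E'): step: R->3, L=6; E->plug->C->R->B->L->G->refl->D->L'->F->R'->A->plug->A
Char 4 ('A'): step: R->4, L=6; A->plug->A->R->G->L->C->refl->B->L'->D->R'->G->plug->G

Answer: CHAG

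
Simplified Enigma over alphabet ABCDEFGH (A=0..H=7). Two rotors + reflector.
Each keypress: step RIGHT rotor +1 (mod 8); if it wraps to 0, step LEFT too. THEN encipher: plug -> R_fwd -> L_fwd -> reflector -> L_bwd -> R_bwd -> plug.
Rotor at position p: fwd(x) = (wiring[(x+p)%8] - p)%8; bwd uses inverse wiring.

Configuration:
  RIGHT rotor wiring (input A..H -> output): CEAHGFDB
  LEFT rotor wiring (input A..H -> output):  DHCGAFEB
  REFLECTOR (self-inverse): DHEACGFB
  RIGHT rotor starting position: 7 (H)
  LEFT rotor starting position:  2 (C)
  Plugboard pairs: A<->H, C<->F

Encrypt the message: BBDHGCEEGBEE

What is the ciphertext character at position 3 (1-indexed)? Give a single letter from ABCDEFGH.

Char 1 ('B'): step: R->0, L->3 (L advanced); B->plug->B->R->E->L->G->refl->F->L'->B->R'->H->plug->A
Char 2 ('B'): step: R->1, L=3; B->plug->B->R->H->L->H->refl->B->L'->D->R'->A->plug->H
Char 3 ('D'): step: R->2, L=3; D->plug->D->R->D->L->B->refl->H->L'->H->R'->F->plug->C

C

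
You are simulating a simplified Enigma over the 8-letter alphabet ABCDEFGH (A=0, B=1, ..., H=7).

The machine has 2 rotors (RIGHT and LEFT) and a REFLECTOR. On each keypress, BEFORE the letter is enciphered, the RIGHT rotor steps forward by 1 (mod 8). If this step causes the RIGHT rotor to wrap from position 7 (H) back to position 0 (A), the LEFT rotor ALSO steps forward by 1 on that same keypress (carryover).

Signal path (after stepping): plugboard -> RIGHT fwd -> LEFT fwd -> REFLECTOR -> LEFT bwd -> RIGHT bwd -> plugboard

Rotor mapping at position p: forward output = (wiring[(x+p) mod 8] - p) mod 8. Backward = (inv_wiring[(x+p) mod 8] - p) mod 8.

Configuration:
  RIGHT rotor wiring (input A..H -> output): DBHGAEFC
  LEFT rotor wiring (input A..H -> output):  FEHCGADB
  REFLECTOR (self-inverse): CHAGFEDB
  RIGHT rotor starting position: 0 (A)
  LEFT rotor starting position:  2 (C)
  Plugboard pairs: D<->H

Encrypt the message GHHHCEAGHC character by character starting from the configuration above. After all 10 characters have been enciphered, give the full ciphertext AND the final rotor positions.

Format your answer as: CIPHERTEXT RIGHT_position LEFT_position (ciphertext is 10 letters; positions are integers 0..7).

Char 1 ('G'): step: R->1, L=2; G->plug->G->R->B->L->A->refl->C->L'->H->R'->D->plug->H
Char 2 ('H'): step: R->2, L=2; H->plug->D->R->C->L->E->refl->F->L'->A->R'->F->plug->F
Char 3 ('H'): step: R->3, L=2; H->plug->D->R->C->L->E->refl->F->L'->A->R'->F->plug->F
Char 4 ('H'): step: R->4, L=2; H->plug->D->R->G->L->D->refl->G->L'->D->R'->G->plug->G
Char 5 ('C'): step: R->5, L=2; C->plug->C->R->F->L->H->refl->B->L'->E->R'->E->plug->E
Char 6 ('E'): step: R->6, L=2; E->plug->E->R->B->L->A->refl->C->L'->H->R'->A->plug->A
Char 7 ('A'): step: R->7, L=2; A->plug->A->R->D->L->G->refl->D->L'->G->R'->H->plug->D
Char 8 ('G'): step: R->0, L->3 (L advanced); G->plug->G->R->F->L->C->refl->A->L'->D->R'->A->plug->A
Char 9 ('H'): step: R->1, L=3; H->plug->D->R->H->L->E->refl->F->L'->C->R'->H->plug->D
Char 10 ('C'): step: R->2, L=3; C->plug->C->R->G->L->B->refl->H->L'->A->R'->F->plug->F
Final: ciphertext=HFFGEADADF, RIGHT=2, LEFT=3

Answer: HFFGEADADF 2 3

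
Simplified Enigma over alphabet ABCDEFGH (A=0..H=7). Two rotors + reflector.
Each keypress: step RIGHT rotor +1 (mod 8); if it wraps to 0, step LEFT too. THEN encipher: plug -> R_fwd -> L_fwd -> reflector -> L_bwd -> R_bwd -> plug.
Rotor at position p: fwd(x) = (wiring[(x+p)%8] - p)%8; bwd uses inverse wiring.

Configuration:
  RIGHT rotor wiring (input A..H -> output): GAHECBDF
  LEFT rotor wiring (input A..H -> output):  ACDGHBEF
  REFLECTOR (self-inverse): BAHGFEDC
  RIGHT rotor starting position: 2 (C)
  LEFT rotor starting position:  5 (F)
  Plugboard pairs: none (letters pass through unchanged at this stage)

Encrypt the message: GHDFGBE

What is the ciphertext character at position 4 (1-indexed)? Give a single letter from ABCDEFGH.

Char 1 ('G'): step: R->3, L=5; G->plug->G->R->F->L->G->refl->D->L'->D->R'->F->plug->F
Char 2 ('H'): step: R->4, L=5; H->plug->H->R->A->L->E->refl->F->L'->E->R'->F->plug->F
Char 3 ('D'): step: R->5, L=5; D->plug->D->R->B->L->H->refl->C->L'->H->R'->G->plug->G
Char 4 ('F'): step: R->6, L=5; F->plug->F->R->G->L->B->refl->A->L'->C->R'->D->plug->D

D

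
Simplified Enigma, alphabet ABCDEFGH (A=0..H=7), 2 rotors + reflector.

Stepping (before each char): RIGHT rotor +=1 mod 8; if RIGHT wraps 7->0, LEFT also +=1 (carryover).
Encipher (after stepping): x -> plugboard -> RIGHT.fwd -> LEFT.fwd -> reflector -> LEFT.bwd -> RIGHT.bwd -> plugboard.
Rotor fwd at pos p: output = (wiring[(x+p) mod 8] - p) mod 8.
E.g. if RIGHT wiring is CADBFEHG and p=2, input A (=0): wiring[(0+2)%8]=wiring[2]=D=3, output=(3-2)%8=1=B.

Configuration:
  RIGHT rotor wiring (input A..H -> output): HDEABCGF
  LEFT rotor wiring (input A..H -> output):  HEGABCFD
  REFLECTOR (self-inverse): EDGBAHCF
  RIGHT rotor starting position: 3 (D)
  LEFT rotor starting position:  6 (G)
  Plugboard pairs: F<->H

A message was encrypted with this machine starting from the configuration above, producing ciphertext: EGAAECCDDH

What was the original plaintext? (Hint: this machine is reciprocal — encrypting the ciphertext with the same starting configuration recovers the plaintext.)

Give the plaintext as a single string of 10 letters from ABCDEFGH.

Answer: AACHDHGEGA

Derivation:
Char 1 ('E'): step: R->4, L=6; E->plug->E->R->D->L->G->refl->C->L'->F->R'->A->plug->A
Char 2 ('G'): step: R->5, L=6; G->plug->G->R->D->L->G->refl->C->L'->F->R'->A->plug->A
Char 3 ('A'): step: R->6, L=6; A->plug->A->R->A->L->H->refl->F->L'->B->R'->C->plug->C
Char 4 ('A'): step: R->7, L=6; A->plug->A->R->G->L->D->refl->B->L'->C->R'->F->plug->H
Char 5 ('E'): step: R->0, L->7 (L advanced); E->plug->E->R->B->L->A->refl->E->L'->A->R'->D->plug->D
Char 6 ('C'): step: R->1, L=7; C->plug->C->R->H->L->G->refl->C->L'->F->R'->F->plug->H
Char 7 ('C'): step: R->2, L=7; C->plug->C->R->H->L->G->refl->C->L'->F->R'->G->plug->G
Char 8 ('D'): step: R->3, L=7; D->plug->D->R->D->L->H->refl->F->L'->C->R'->E->plug->E
Char 9 ('D'): step: R->4, L=7; D->plug->D->R->B->L->A->refl->E->L'->A->R'->G->plug->G
Char 10 ('H'): step: R->5, L=7; H->plug->F->R->H->L->G->refl->C->L'->F->R'->A->plug->A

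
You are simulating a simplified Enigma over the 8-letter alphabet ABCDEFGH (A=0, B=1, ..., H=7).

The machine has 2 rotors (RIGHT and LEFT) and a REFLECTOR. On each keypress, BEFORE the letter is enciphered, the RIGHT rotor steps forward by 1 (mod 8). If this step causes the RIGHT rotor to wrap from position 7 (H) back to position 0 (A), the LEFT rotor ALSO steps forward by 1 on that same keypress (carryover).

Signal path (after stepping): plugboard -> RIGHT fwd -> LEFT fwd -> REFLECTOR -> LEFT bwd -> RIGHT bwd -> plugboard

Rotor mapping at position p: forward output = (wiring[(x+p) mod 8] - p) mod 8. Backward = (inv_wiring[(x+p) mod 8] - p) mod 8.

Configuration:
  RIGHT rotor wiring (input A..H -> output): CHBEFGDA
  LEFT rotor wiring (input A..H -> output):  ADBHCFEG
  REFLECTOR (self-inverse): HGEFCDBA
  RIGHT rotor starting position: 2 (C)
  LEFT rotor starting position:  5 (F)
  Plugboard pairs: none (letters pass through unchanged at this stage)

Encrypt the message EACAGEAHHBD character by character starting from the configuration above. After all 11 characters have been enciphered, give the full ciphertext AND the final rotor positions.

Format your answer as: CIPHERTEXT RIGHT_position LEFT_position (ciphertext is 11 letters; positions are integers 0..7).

Char 1 ('E'): step: R->3, L=5; E->plug->E->R->F->L->E->refl->C->L'->G->R'->H->plug->H
Char 2 ('A'): step: R->4, L=5; A->plug->A->R->B->L->H->refl->A->L'->A->R'->H->plug->H
Char 3 ('C'): step: R->5, L=5; C->plug->C->R->D->L->D->refl->F->L'->H->R'->G->plug->G
Char 4 ('A'): step: R->6, L=5; A->plug->A->R->F->L->E->refl->C->L'->G->R'->F->plug->F
Char 5 ('G'): step: R->7, L=5; G->plug->G->R->H->L->F->refl->D->L'->D->R'->B->plug->B
Char 6 ('E'): step: R->0, L->6 (L advanced); E->plug->E->R->F->L->B->refl->G->L'->A->R'->H->plug->H
Char 7 ('A'): step: R->1, L=6; A->plug->A->R->G->L->E->refl->C->L'->C->R'->F->plug->F
Char 8 ('H'): step: R->2, L=6; H->plug->H->R->F->L->B->refl->G->L'->A->R'->G->plug->G
Char 9 ('H'): step: R->3, L=6; H->plug->H->R->G->L->E->refl->C->L'->C->R'->B->plug->B
Char 10 ('B'): step: R->4, L=6; B->plug->B->R->C->L->C->refl->E->L'->G->R'->E->plug->E
Char 11 ('D'): step: R->5, L=6; D->plug->D->R->F->L->B->refl->G->L'->A->R'->H->plug->H
Final: ciphertext=HHGFBHFGBEH, RIGHT=5, LEFT=6

Answer: HHGFBHFGBEH 5 6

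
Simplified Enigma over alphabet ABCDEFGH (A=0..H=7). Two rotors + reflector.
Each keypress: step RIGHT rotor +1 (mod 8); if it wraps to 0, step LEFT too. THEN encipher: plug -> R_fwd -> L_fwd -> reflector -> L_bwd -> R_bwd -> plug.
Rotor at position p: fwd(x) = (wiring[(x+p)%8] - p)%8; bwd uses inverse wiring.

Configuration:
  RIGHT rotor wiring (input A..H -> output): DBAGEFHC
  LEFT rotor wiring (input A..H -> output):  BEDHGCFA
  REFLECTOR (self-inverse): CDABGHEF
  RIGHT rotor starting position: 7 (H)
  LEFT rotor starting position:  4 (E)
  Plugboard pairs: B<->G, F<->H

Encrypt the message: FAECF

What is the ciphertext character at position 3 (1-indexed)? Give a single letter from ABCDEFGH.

Char 1 ('F'): step: R->0, L->5 (L advanced); F->plug->H->R->C->L->D->refl->B->L'->H->R'->G->plug->B
Char 2 ('A'): step: R->1, L=5; A->plug->A->R->A->L->F->refl->H->L'->E->R'->E->plug->E
Char 3 ('E'): step: R->2, L=5; E->plug->E->R->F->L->G->refl->E->L'->D->R'->D->plug->D

D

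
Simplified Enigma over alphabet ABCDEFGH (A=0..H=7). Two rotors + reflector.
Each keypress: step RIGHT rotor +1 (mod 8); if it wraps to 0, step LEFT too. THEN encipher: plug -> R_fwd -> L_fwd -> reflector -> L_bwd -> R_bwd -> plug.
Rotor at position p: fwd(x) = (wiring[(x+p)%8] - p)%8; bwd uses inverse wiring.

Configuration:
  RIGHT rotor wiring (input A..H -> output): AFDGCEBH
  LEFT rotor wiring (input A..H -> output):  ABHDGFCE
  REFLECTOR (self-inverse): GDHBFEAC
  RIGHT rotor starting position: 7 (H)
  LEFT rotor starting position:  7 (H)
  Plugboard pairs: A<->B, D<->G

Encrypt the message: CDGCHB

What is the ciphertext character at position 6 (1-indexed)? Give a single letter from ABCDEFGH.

Char 1 ('C'): step: R->0, L->0 (L advanced); C->plug->C->R->D->L->D->refl->B->L'->B->R'->G->plug->D
Char 2 ('D'): step: R->1, L=0; D->plug->G->R->G->L->C->refl->H->L'->C->R'->B->plug->A
Char 3 ('G'): step: R->2, L=0; G->plug->D->R->C->L->H->refl->C->L'->G->R'->G->plug->D
Char 4 ('C'): step: R->3, L=0; C->plug->C->R->B->L->B->refl->D->L'->D->R'->A->plug->B
Char 5 ('H'): step: R->4, L=0; H->plug->H->R->C->L->H->refl->C->L'->G->R'->A->plug->B
Char 6 ('B'): step: R->5, L=0; B->plug->A->R->H->L->E->refl->F->L'->F->R'->H->plug->H

H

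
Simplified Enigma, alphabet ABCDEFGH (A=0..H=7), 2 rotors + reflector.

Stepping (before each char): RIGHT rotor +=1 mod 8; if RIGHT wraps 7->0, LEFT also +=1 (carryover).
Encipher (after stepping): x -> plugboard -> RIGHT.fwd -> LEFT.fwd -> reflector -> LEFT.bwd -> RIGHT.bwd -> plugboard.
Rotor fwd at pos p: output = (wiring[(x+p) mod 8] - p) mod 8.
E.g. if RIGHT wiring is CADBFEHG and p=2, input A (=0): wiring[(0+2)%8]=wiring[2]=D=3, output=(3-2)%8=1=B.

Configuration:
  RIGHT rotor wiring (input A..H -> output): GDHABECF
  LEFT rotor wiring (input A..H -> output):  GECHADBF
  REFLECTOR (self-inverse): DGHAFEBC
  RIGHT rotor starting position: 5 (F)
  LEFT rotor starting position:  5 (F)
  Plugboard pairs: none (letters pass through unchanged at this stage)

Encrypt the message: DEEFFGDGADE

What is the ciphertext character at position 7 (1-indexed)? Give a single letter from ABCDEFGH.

Char 1 ('D'): step: R->6, L=5; D->plug->D->R->F->L->F->refl->E->L'->B->R'->E->plug->E
Char 2 ('E'): step: R->7, L=5; E->plug->E->R->B->L->E->refl->F->L'->F->R'->G->plug->G
Char 3 ('E'): step: R->0, L->6 (L advanced); E->plug->E->R->B->L->H->refl->C->L'->G->R'->A->plug->A
Char 4 ('F'): step: R->1, L=6; F->plug->F->R->B->L->H->refl->C->L'->G->R'->B->plug->B
Char 5 ('F'): step: R->2, L=6; F->plug->F->R->D->L->G->refl->B->L'->F->R'->A->plug->A
Char 6 ('G'): step: R->3, L=6; G->plug->G->R->A->L->D->refl->A->L'->C->R'->E->plug->E
Char 7 ('D'): step: R->4, L=6; D->plug->D->R->B->L->H->refl->C->L'->G->R'->C->plug->C

C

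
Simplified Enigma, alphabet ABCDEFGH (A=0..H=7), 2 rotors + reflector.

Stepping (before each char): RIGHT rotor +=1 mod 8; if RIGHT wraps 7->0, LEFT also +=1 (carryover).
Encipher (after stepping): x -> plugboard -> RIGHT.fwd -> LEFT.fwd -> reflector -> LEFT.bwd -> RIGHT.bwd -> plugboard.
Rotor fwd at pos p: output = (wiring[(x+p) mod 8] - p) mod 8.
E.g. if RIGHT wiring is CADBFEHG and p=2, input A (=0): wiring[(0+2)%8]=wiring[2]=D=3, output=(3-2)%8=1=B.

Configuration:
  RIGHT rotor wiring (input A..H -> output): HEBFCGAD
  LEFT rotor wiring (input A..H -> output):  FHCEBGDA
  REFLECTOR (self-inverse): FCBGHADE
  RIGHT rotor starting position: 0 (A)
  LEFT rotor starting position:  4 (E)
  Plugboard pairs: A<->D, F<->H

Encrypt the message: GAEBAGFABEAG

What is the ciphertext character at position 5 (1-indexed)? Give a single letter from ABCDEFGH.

Char 1 ('G'): step: R->1, L=4; G->plug->G->R->C->L->H->refl->E->L'->D->R'->A->plug->D
Char 2 ('A'): step: R->2, L=4; A->plug->D->R->E->L->B->refl->C->L'->B->R'->F->plug->H
Char 3 ('E'): step: R->3, L=4; E->plug->E->R->A->L->F->refl->A->L'->H->R'->B->plug->B
Char 4 ('B'): step: R->4, L=4; B->plug->B->R->C->L->H->refl->E->L'->D->R'->E->plug->E
Char 5 ('A'): step: R->5, L=4; A->plug->D->R->C->L->H->refl->E->L'->D->R'->B->plug->B

B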